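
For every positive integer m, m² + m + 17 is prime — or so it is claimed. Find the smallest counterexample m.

We need the least positive integer m for which m² + m + 17 is not prime.
For m = 1, 2, 3, 4, …, 13, 14, 15 the conclusion holds.
m = 16: m² + m + 17 = 289 = 17 × 17, composite.

m = 16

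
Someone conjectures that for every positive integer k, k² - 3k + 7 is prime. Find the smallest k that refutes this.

k = 6

The first 5 eligible values, up to k = 5, all satisfy the conclusion.
k = 6: k² - 3k + 7 = 25 = 5 × 5, composite.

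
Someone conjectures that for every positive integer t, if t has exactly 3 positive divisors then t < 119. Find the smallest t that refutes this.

t = 121

We need the least positive integer t for which t has exactly 3 positive divisors but the claim fails.
For t = 4, 9, 25, 49 the conclusion holds.
t = 121: τ(121) = 3; 121 ≥ 119.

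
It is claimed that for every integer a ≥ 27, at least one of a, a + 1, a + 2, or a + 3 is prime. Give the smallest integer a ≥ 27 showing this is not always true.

The first 5 eligible values, up to a = 31, all satisfy the conclusion.
a = 32: 32 = 2 × 16; 33 = 3 × 11; 34 = 2 × 17; 35 = 5 × 7 — all composite.
Hence a = 32 is a counterexample.

a = 32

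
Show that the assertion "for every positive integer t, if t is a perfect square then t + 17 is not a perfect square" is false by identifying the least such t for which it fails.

t = 64

Check each positive integer t in order until t is a perfect square but t + 17 is a perfect square.
t = 1: 1 + 17 = 18, not a perfect square.
t = 4: 4 + 17 = 21, not a perfect square.
t = 9: 9 + 17 = 26, not a perfect square.
t = 16: 16 + 17 = 33, not a perfect square.
t = 25: 25 + 17 = 42, not a perfect square.
t = 36: 36 + 17 = 53, not a perfect square.
t = 49: 49 + 17 = 66, not a perfect square.
t = 64: 64 = 8² and 64 + 17 = 81 = 9².
Hence t = 64 is a counterexample.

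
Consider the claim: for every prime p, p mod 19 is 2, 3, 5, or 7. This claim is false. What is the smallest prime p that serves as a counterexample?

Check each prime p in order until the claim fails.
p = 2: 2 mod 19 = 2.
p = 3: 3 mod 19 = 3.
p = 5: 5 mod 19 = 5.
p = 7: 7 mod 19 = 7.
p = 11: 11 mod 19 = 11 — not in {2, 3, 5, 7}.

p = 11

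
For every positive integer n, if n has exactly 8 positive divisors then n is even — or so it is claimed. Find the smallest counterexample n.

n = 105

For n = 24, 30, 40, 42, …, 88, 102, 104 the conclusion holds.
n = 105: divisors of 105: 1, 3, 5, 7, 15, 21, 35, 105; 105 is odd.
Thus n = 105 disproves the claim, and no smaller n works.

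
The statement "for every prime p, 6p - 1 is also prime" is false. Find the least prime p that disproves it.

We need the least prime p for which 6p - 1 is not prime.
The first 4 eligible values, up to p = 7, all satisfy the conclusion.
p = 11: 6p - 1 = 65 = 5 × 13, not prime.

p = 11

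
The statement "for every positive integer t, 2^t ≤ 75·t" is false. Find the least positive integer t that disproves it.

A counterexample is any positive integer t such that 2^t > 75·t; we check each in order.
The first 9 eligible values, up to t = 9, all satisfy the conclusion.
t = 10: 2^t = 1024 and 75·t = 750, so 1024 > 750.

t = 10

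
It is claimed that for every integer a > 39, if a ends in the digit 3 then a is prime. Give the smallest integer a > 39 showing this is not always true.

a = 63

a = 43: 43 ends in 3 and is prime.
a = 53: 53 ends in 3 and is prime.
a = 63: 63 ends in 3; 63 = 3 × 21, composite.
Hence a = 63 is a counterexample.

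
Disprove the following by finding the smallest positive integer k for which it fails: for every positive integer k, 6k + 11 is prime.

k = 4

A counterexample is any positive integer k such that 6k + 11 is not prime; we check each in order.
For k = 1, 2, 3 the conclusion holds.
k = 4: 6k + 11 = 35 = 5 × 7, composite.
Thus k = 4 disproves the claim, and no smaller k works.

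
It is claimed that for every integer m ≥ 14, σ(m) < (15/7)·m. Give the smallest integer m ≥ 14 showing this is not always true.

m = 18

A counterexample is any integer m ≥ 14 such that the claim fails; we check each in order.
m = 14: σ(14) = 24; 24 < 30.
m = 15: σ(15) = 24; 24 < 225/7.
m = 16: σ(16) = 31; 31 < 240/7.
m = 17: σ(17) = 18; 18 < 255/7.
m = 18: σ(18) = 39; 39 ≥ 270/7.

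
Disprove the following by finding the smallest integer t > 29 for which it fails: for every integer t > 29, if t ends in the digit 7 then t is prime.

For t = 37, 47 the conclusion holds.
t = 57: 57 ends in 7; 57 = 3 × 19, composite.

t = 57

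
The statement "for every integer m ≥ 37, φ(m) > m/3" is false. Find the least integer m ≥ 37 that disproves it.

m = 42

m = 37: φ(37) = 36 and 37/3 = 37/3, so φ(37) > 37/3.
m = 38: φ(38) = 18 and 38/3 = 38/3, so φ(38) > 38/3.
m = 39: φ(39) = 24 and 39/3 = 13, so φ(39) > 39/3.
m = 40: φ(40) = 16 and 40/3 = 40/3, so φ(40) > 40/3.
m = 41: φ(41) = 40 and 41/3 = 41/3, so φ(41) > 41/3.
m = 42: φ(42) = 12 and 42/3 = 14, so φ(42) ≤ 42/3.
Thus m = 42 disproves the claim, and no smaller m works.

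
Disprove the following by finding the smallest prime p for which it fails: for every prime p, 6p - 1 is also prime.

p = 2: 6p - 1 = 11, prime.
p = 3: 6p - 1 = 17, prime.
p = 5: 6p - 1 = 29, prime.
p = 7: 6p - 1 = 41, prime.
p = 11: 6p - 1 = 65 = 5 × 13, not prime.

p = 11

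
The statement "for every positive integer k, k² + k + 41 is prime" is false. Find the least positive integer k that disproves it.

A counterexample is any positive integer k such that k² + k + 41 is not prime; we check each in order.
For k = 1, 2, 3, 4, …, 37, 38, 39 the conclusion holds.
k = 40: k² + k + 41 = 1681 = 41 × 41, composite.
So k = 40 is the smallest counterexample.

k = 40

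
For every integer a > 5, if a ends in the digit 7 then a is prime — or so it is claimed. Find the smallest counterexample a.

A counterexample is any integer a > 5 such that a ends in the digit 7 but a is not prime; we check each in order.
a = 7: 7 ends in 7 and is prime.
a = 17: 17 ends in 7 and is prime.
a = 27: 27 ends in 7; 27 = 3 × 9, composite.
Hence a = 27 is a counterexample.

a = 27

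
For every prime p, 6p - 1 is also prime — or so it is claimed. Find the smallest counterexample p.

Check each prime p in order until 6p - 1 is not prime.
For p = 2, 3, 5, 7 the conclusion holds.
p = 11: 6p - 1 = 65 = 5 × 13, not prime.
Thus p = 11 disproves the claim, and no smaller p works.

p = 11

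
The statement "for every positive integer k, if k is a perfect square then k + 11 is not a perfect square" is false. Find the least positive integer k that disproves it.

Check each positive integer k in order until k is a perfect square but k + 11 is a perfect square.
For k = 1, 4, 9, 16 the conclusion holds.
k = 25: 25 = 5² and 25 + 11 = 36 = 6².

k = 25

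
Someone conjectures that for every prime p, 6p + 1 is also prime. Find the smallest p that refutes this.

Check each prime p in order until 6p + 1 is not prime.
For p = 2, 3, 5, 7, 11, 13, 17 the conclusion holds.
p = 19: 6p + 1 = 115 = 5 × 23, not prime.

p = 19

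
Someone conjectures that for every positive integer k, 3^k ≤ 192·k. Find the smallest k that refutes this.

k = 7

We need the least positive integer k for which 3^k > 192·k.
k = 1: 3^k = 3 and 192·k = 192, so 3 ≤ 192.
k = 2: 3^k = 9 and 192·k = 384, so 9 ≤ 384.
k = 3: 3^k = 27 and 192·k = 576, so 27 ≤ 576.
k = 4: 3^k = 81 and 192·k = 768, so 81 ≤ 768.
k = 5: 3^k = 243 and 192·k = 960, so 243 ≤ 960.
k = 6: 3^k = 729 and 192·k = 1152, so 729 ≤ 1152.
k = 7: 3^k = 2187 and 192·k = 1344, so 2187 > 1344.
So k = 7 is the smallest counterexample.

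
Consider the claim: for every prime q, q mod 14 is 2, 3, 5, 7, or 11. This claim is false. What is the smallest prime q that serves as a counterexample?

q = 2: 2 mod 14 = 2.
q = 3: 3 mod 14 = 3.
q = 5: 5 mod 14 = 5.
q = 7: 7 mod 14 = 7.
q = 11: 11 mod 14 = 11.
q = 13: 13 mod 14 = 13 — not in {2, 3, 5, 7, 11}.
So q = 13 is the smallest counterexample.

q = 13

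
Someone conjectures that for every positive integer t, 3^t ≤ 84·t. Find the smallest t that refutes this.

A counterexample is any positive integer t such that 3^t > 84·t; we check each in order.
For t = 1, 2, 3, 4, 5 the conclusion holds.
t = 6: 3^t = 729 and 84·t = 504, so 729 > 504.

t = 6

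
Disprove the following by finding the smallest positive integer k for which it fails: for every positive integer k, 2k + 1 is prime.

A counterexample is any positive integer k such that 2k + 1 is not prime; we check each in order.
k = 1: 2k + 1 = 3, prime.
k = 2: 2k + 1 = 5, prime.
k = 3: 2k + 1 = 7, prime.
k = 4: 2k + 1 = 9 = 3 × 3, composite.
So k = 4 is the smallest counterexample.

k = 4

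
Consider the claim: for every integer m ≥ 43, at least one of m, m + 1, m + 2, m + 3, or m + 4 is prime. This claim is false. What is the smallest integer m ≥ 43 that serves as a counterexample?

Check each integer m ≥ 43 in order until m, m + 1, m + 2, m + 3, m + 4 are all composite.
m = 43: 43 is prime.
m = 44: 47 is prime.
m = 45: 47 is prime.
m = 46: 47 is prime.
m = 47: 47 is prime.
m = 48: 48 = 2 × 24; 49 = 7 × 7; 50 = 2 × 25; 51 = 3 × 17; 52 = 2 × 26 — all composite.

m = 48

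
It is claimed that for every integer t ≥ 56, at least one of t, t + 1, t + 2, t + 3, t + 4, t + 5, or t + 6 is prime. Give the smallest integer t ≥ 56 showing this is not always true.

t = 90

For t = 56, 57, 58, 59, …, 87, 88, 89 the conclusion holds.
t = 90: 90 = 2 × 45; 91 = 7 × 13; 92 = 2 × 46; 93 = 3 × 31; 94 = 2 × 47; 95 = 5 × 19; 96 = 2 × 48 — all composite.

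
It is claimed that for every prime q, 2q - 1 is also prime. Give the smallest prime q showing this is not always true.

q = 5

q = 2: 2q - 1 = 3, prime.
q = 3: 2q - 1 = 5, prime.
q = 5: 2q - 1 = 9 = 3 × 3, not prime.
Thus q = 5 disproves the claim, and no smaller q works.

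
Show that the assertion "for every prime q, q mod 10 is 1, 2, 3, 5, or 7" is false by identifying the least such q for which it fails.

A counterexample is any prime q such that the claim fails; we check each in order.
For q = 2, 3, 5, 7, 11, 13, 17 the conclusion holds.
q = 19: 19 mod 10 = 9 — not in {1, 2, 3, 5, 7}.

q = 19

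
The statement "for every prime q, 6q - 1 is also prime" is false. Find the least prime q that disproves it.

q = 11

We need the least prime q for which 6q - 1 is not prime.
The first 4 eligible values, up to q = 7, all satisfy the conclusion.
q = 11: 6q - 1 = 65 = 5 × 13, not prime.
So q = 11 is the smallest counterexample.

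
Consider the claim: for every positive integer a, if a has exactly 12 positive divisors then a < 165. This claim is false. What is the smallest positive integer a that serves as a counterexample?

For a = 60, 72, 84, 90, …, 150, 156, 160 the conclusion holds.
a = 198: τ(198) = 12; 198 ≥ 165.
Thus a = 198 disproves the claim, and no smaller a works.

a = 198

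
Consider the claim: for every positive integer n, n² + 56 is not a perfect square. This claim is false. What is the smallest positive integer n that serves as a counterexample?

n = 5

We need the least positive integer n for which n² + 56 is a perfect square.
For n = 1, 2, 3, 4 the conclusion holds.
n = 5: 5² + 56 = 81 = 9², a perfect square.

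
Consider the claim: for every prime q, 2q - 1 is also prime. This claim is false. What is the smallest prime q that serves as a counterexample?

For q = 2, 3 the conclusion holds.
q = 5: 2q - 1 = 9 = 3 × 3, not prime.
So q = 5 is the smallest counterexample.

q = 5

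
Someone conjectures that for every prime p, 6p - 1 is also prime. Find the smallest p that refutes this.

p = 11

We need the least prime p for which 6p - 1 is not prime.
p = 2: 6p - 1 = 11, prime.
p = 3: 6p - 1 = 17, prime.
p = 5: 6p - 1 = 29, prime.
p = 7: 6p - 1 = 41, prime.
p = 11: 6p - 1 = 65 = 5 × 13, not prime.
Thus p = 11 disproves the claim, and no smaller p works.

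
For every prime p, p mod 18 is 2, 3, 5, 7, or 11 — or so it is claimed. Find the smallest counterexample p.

p = 13

Check each prime p in order until the claim fails.
For p = 2, 3, 5, 7, 11 the conclusion holds.
p = 13: 13 mod 18 = 13 — not in {2, 3, 5, 7, 11}.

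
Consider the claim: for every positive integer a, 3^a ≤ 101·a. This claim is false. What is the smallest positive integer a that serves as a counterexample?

a = 6

Check each positive integer a in order until 3^a > 101·a.
The first 5 eligible values, up to a = 5, all satisfy the conclusion.
a = 6: 3^a = 729 and 101·a = 606, so 729 > 606.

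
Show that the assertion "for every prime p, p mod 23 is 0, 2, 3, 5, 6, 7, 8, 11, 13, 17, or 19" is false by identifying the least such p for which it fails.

p = 37

A counterexample is any prime p such that the claim fails; we check each in order.
The first 11 eligible values, up to p = 31, all satisfy the conclusion.
p = 37: 37 mod 23 = 14 — not in {0, 2, 3, 5, 6, 7, 8, 11, 13, 17, 19}.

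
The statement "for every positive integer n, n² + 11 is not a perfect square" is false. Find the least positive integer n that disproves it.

n = 5

A counterexample is any positive integer n such that n² + 11 is a perfect square; we check each in order.
For n = 1, 2, 3, 4 the conclusion holds.
n = 5: 5² + 11 = 36 = 6², a perfect square.
Thus n = 5 disproves the claim, and no smaller n works.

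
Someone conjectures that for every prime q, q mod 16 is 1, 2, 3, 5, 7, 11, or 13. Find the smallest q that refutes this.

q = 31

The first 10 eligible values, up to q = 29, all satisfy the conclusion.
q = 31: 31 mod 16 = 15 — not in {1, 2, 3, 5, 7, 11, 13}.
So q = 31 is the smallest counterexample.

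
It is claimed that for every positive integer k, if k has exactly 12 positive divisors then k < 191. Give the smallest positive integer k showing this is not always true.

The first 12 eligible values, up to k = 160, all satisfy the conclusion.
k = 198: τ(198) = 12; 198 ≥ 191.

k = 198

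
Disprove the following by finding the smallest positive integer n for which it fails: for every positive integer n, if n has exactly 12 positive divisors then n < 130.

For n = 60, 72, 84, 90, 96, 108, 126 the conclusion holds.
n = 132: τ(132) = 12; 132 ≥ 130.
Thus n = 132 disproves the claim, and no smaller n works.

n = 132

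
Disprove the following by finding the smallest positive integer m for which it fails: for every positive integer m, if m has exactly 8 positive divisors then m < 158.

Check each positive integer m in order until m has exactly 8 positive divisors but the claim fails.
The first 22 eligible values, up to m = 154, all satisfy the conclusion.
m = 165: τ(165) = 8; 165 ≥ 158.

m = 165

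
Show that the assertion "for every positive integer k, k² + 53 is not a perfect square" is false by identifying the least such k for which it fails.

A counterexample is any positive integer k such that k² + 53 is a perfect square; we check each in order.
For k = 1, 2, 3, 4, …, 23, 24, 25 the conclusion holds.
k = 26: 26² + 53 = 729 = 27², a perfect square.

k = 26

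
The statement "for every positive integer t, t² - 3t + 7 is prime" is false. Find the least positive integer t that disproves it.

t = 1: t² - 3t + 7 = 5, prime.
t = 2: t² - 3t + 7 = 5, prime.
t = 3: t² - 3t + 7 = 7, prime.
t = 4: t² - 3t + 7 = 11, prime.
t = 5: t² - 3t + 7 = 17, prime.
t = 6: t² - 3t + 7 = 25 = 5 × 5, composite.
Hence t = 6 is a counterexample.

t = 6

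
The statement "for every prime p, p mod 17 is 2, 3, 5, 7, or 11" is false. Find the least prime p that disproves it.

We need the least prime p for which the claim fails.
p = 2: 2 mod 17 = 2.
p = 3: 3 mod 17 = 3.
p = 5: 5 mod 17 = 5.
p = 7: 7 mod 17 = 7.
p = 11: 11 mod 17 = 11.
p = 13: 13 mod 17 = 13 — not in {2, 3, 5, 7, 11}.
Thus p = 13 disproves the claim, and no smaller p works.

p = 13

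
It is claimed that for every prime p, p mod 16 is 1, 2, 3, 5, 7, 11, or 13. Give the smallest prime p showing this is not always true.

A counterexample is any prime p such that the claim fails; we check each in order.
The first 10 eligible values, up to p = 29, all satisfy the conclusion.
p = 31: 31 mod 16 = 15 — not in {1, 2, 3, 5, 7, 11, 13}.
Hence p = 31 is a counterexample.

p = 31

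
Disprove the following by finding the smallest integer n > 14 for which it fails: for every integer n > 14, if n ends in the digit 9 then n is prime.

n = 39

Check each integer n > 14 in order until n ends in the digit 9 but n is not prime.
n = 19: 19 ends in 9 and is prime.
n = 29: 29 ends in 9 and is prime.
n = 39: 39 ends in 9; 39 = 3 × 13, composite.
So n = 39 is the smallest counterexample.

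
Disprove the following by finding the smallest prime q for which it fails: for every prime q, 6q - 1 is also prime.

q = 11

We need the least prime q for which 6q - 1 is not prime.
q = 2: 6q - 1 = 11, prime.
q = 3: 6q - 1 = 17, prime.
q = 5: 6q - 1 = 29, prime.
q = 7: 6q - 1 = 41, prime.
q = 11: 6q - 1 = 65 = 5 × 13, not prime.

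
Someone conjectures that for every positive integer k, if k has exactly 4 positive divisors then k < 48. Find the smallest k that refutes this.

k = 51

For k = 6, 8, 10, 14, …, 38, 39, 46 the conclusion holds.
k = 51: τ(51) = 4; 51 ≥ 48.
So k = 51 is the smallest counterexample.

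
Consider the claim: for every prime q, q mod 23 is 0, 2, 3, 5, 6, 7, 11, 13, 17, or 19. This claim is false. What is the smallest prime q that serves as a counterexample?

q = 31

For q = 2, 3, 5, 7, 11, 13, 17, 19, 23, 29 the conclusion holds.
q = 31: 31 mod 23 = 8 — not in {0, 2, 3, 5, 6, 7, 11, 13, 17, 19}.
So q = 31 is the smallest counterexample.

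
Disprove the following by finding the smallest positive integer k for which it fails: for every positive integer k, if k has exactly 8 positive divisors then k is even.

We need the least positive integer k for which k has exactly 8 positive divisors but k is odd.
For k = 24, 30, 40, 42, …, 88, 102, 104 the conclusion holds.
k = 105: divisors of 105: 1, 3, 5, 7, 15, 21, 35, 105; 105 is odd.
So k = 105 is the smallest counterexample.

k = 105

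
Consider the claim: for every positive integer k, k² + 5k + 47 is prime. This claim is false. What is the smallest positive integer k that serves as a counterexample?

k = 38

A counterexample is any positive integer k such that k² + 5k + 47 is not prime; we check each in order.
The first 37 eligible values, up to k = 37, all satisfy the conclusion.
k = 38: k² + 5k + 47 = 1681 = 41 × 41, composite.
Thus k = 38 disproves the claim, and no smaller k works.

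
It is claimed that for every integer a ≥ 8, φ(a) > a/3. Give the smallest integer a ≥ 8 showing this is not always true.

a = 12

A counterexample is any integer a ≥ 8 such that the claim fails; we check each in order.
The first 4 eligible values, up to a = 11, all satisfy the conclusion.
a = 12: φ(12) = 4 and 12/3 = 4, so φ(12) ≤ 12/3.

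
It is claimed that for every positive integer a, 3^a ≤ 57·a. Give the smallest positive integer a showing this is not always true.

Check each positive integer a in order until 3^a > 57·a.
For a = 1, 2, 3, 4, 5 the conclusion holds.
a = 6: 3^a = 729 and 57·a = 342, so 729 > 342.
So a = 6 is the smallest counterexample.

a = 6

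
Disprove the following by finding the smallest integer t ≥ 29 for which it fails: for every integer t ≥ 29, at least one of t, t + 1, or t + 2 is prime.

For t = 29, 30, 31 the conclusion holds.
t = 32: 32 = 2 × 16; 33 = 3 × 11; 34 = 2 × 17 — all composite.

t = 32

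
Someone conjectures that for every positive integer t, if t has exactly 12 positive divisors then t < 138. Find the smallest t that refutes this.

t = 140

A counterexample is any positive integer t such that t has exactly 12 positive divisors but the claim fails; we check each in order.
t = 60: τ(60) = 12; 60 < 138.
t = 72: τ(72) = 12; 72 < 138.
t = 84: τ(84) = 12; 84 < 138.
t = 90: τ(90) = 12; 90 < 138.
t = 96: τ(96) = 12; 96 < 138.
t = 108: τ(108) = 12; 108 < 138.
t = 126: τ(126) = 12; 126 < 138.
t = 132: τ(132) = 12; 132 < 138.
t = 140: τ(140) = 12; 140 ≥ 138.
Thus t = 140 disproves the claim, and no smaller t works.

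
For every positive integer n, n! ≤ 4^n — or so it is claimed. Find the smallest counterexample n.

For n = 1, 2, 3, 4, 5, 6, 7, 8 the conclusion holds.
n = 9: n! = 362880 and 4^n = 262144, so 362880 > 262144.

n = 9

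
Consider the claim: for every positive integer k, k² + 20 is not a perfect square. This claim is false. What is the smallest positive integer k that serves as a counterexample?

We need the least positive integer k for which k² + 20 is a perfect square.
k = 1: 1² + 20 = 21, not a perfect square.
k = 2: 2² + 20 = 24, not a perfect square.
k = 3: 3² + 20 = 29, not a perfect square.
k = 4: 4² + 20 = 36 = 6², a perfect square.
Hence k = 4 is a counterexample.

k = 4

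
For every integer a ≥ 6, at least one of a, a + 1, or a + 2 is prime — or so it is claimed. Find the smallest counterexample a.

a = 8

Check each integer a ≥ 6 in order until a, a + 1, a + 2 are all composite.
For a = 6, 7 the conclusion holds.
a = 8: 8 = 2 × 4; 9 = 3 × 3; 10 = 2 × 5 — all composite.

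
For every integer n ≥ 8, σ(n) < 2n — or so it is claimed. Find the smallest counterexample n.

Check each integer n ≥ 8 in order until the claim fails.
The first 4 eligible values, up to n = 11, all satisfy the conclusion.
n = 12: σ(12) = 28; 28 ≥ 24.

n = 12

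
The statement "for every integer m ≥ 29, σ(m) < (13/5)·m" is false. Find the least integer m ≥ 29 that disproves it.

m = 60

For m = 29, 30, 31, 32, …, 57, 58, 59 the conclusion holds.
m = 60: σ(60) = 168; 168 ≥ 156.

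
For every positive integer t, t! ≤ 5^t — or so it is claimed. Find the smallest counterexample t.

t = 12

We need the least positive integer t for which t! > 5^t.
For t = 1, 2, 3, 4, …, 9, 10, 11 the conclusion holds.
t = 12: t! = 479001600 and 5^t = 244140625, so 479001600 > 244140625.
Hence t = 12 is a counterexample.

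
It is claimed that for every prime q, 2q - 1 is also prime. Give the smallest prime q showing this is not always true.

Check each prime q in order until 2q - 1 is not prime.
For q = 2, 3 the conclusion holds.
q = 5: 2q - 1 = 9 = 3 × 3, not prime.
Hence q = 5 is a counterexample.

q = 5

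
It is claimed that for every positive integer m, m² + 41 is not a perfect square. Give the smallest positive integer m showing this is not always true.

m = 20

Check each positive integer m in order until m² + 41 is a perfect square.
The first 19 eligible values, up to m = 19, all satisfy the conclusion.
m = 20: 20² + 41 = 441 = 21², a perfect square.
Thus m = 20 disproves the claim, and no smaller m works.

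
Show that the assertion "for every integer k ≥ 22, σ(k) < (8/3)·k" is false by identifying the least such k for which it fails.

A counterexample is any integer k ≥ 22 such that the claim fails; we check each in order.
For k = 22, 23, 24, 25, …, 57, 58, 59 the conclusion holds.
k = 60: σ(60) = 168; 168 ≥ 160.

k = 60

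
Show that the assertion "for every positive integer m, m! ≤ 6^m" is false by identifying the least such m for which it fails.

A counterexample is any positive integer m such that m! > 6^m; we check each in order.
For m = 1, 2, 3, 4, …, 11, 12, 13 the conclusion holds.
m = 14: m! = 87178291200 and 6^m = 78364164096, so 87178291200 > 78364164096.
Hence m = 14 is a counterexample.

m = 14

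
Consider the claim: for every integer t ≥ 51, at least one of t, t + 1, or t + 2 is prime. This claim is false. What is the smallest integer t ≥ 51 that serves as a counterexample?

t = 54

A counterexample is any integer t ≥ 51 such that t, t + 1, t + 2 are all composite; we check each in order.
For t = 51, 52, 53 the conclusion holds.
t = 54: 54 = 2 × 27; 55 = 5 × 11; 56 = 2 × 28 — all composite.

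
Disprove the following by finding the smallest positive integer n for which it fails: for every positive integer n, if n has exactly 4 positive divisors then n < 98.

n = 106

For n = 6, 8, 10, 14, …, 93, 94, 95 the conclusion holds.
n = 106: τ(106) = 4; 106 ≥ 98.
Thus n = 106 disproves the claim, and no smaller n works.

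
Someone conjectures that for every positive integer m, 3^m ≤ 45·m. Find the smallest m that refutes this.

m = 5

A counterexample is any positive integer m such that 3^m > 45·m; we check each in order.
The first 4 eligible values, up to m = 4, all satisfy the conclusion.
m = 5: 3^m = 243 and 45·m = 225, so 243 > 225.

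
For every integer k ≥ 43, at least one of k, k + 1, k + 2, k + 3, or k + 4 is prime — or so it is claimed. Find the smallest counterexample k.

k = 48

A counterexample is any integer k ≥ 43 such that k, k + 1, k + 2, k + 3, k + 4 are all composite; we check each in order.
For k = 43, 44, 45, 46, 47 the conclusion holds.
k = 48: 48 = 2 × 24; 49 = 7 × 7; 50 = 2 × 25; 51 = 3 × 17; 52 = 2 × 26 — all composite.
So k = 48 is the smallest counterexample.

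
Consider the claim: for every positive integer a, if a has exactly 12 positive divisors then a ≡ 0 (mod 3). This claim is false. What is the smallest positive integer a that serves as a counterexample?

Check each positive integer a in order until a has exactly 12 positive divisors but the claim fails.
For a = 60, 72, 84, 90, 96, 108, 126, 132 the conclusion holds.
a = 140: τ(140) = 12; 140 ≡ 2 (mod 3).

a = 140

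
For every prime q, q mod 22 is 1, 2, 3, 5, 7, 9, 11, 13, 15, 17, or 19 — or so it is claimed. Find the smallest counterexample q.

Check each prime q in order until the claim fails.
For q = 2, 3, 5, 7, …, 31, 37, 41 the conclusion holds.
q = 43: 43 mod 22 = 21 — not in {1, 2, 3, 5, 7, 9, 11, 13, 15, 17, 19}.
So q = 43 is the smallest counterexample.

q = 43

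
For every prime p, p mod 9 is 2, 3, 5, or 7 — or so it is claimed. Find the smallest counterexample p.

A counterexample is any prime p such that the claim fails; we check each in order.
p = 2: 2 mod 9 = 2.
p = 3: 3 mod 9 = 3.
p = 5: 5 mod 9 = 5.
p = 7: 7 mod 9 = 7.
p = 11: 11 mod 9 = 2.
p = 13: 13 mod 9 = 4 — not in {2, 3, 5, 7}.

p = 13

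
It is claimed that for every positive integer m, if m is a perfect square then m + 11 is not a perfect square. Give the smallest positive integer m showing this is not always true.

m = 25

Check each positive integer m in order until m is a perfect square but m + 11 is a perfect square.
For m = 1, 4, 9, 16 the conclusion holds.
m = 25: 25 = 5² and 25 + 11 = 36 = 6².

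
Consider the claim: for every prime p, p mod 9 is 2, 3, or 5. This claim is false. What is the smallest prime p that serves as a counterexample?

We need the least prime p for which the claim fails.
p = 2: 2 mod 9 = 2.
p = 3: 3 mod 9 = 3.
p = 5: 5 mod 9 = 5.
p = 7: 7 mod 9 = 7 — not in {2, 3, 5}.
Hence p = 7 is a counterexample.

p = 7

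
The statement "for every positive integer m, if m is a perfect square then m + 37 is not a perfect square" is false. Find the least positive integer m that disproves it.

A counterexample is any positive integer m such that m is a perfect square but m + 37 is a perfect square; we check each in order.
The first 17 eligible values, up to m = 289, all satisfy the conclusion.
m = 324: 324 = 18² and 324 + 37 = 361 = 19².

m = 324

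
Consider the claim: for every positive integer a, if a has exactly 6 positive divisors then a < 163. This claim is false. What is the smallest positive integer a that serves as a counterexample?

a = 164

Check each positive integer a in order until a has exactly 6 positive divisors but the claim fails.
For a = 12, 18, 20, 28, …, 147, 148, 153 the conclusion holds.
a = 164: τ(164) = 6; 164 ≥ 163.
Thus a = 164 disproves the claim, and no smaller a works.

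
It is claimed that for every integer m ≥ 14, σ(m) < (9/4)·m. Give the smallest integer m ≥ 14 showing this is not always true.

A counterexample is any integer m ≥ 14 such that the claim fails; we check each in order.
The first 10 eligible values, up to m = 23, all satisfy the conclusion.
m = 24: σ(24) = 60; 60 ≥ 54.

m = 24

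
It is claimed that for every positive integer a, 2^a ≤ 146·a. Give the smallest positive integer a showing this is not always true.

a = 11

We need the least positive integer a for which 2^a > 146·a.
For a = 1, 2, 3, 4, 5, 6, 7, 8, 9, 10 the conclusion holds.
a = 11: 2^a = 2048 and 146·a = 1606, so 2048 > 1606.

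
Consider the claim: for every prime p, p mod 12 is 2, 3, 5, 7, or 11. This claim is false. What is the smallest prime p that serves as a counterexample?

p = 13

The first 5 eligible values, up to p = 11, all satisfy the conclusion.
p = 13: 13 mod 12 = 1 — not in {2, 3, 5, 7, 11}.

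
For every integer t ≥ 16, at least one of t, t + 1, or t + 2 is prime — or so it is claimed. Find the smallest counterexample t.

A counterexample is any integer t ≥ 16 such that t, t + 1, t + 2 are all composite; we check each in order.
t = 16: 17 is prime.
t = 17: 17 is prime.
t = 18: 19 is prime.
t = 19: 19 is prime.
t = 20: 20 = 2 × 10; 21 = 3 × 7; 22 = 2 × 11 — all composite.
So t = 20 is the smallest counterexample.

t = 20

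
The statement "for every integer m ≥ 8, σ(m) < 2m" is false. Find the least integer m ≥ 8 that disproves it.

A counterexample is any integer m ≥ 8 such that the claim fails; we check each in order.
For m = 8, 9, 10, 11 the conclusion holds.
m = 12: σ(12) = 28; 28 ≥ 24.
Hence m = 12 is a counterexample.

m = 12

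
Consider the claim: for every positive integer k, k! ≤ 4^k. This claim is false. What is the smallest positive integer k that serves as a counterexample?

The first 8 eligible values, up to k = 8, all satisfy the conclusion.
k = 9: k! = 362880 and 4^k = 262144, so 362880 > 262144.
Hence k = 9 is a counterexample.

k = 9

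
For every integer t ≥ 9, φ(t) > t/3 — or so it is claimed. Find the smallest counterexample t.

A counterexample is any integer t ≥ 9 such that the claim fails; we check each in order.
For t = 9, 10, 11 the conclusion holds.
t = 12: φ(12) = 4 and 12/3 = 4, so φ(12) ≤ 12/3.
Hence t = 12 is a counterexample.

t = 12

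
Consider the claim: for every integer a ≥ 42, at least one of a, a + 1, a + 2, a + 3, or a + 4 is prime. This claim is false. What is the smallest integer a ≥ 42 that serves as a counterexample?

Check each integer a ≥ 42 in order until a, a + 1, a + 2, a + 3, a + 4 are all composite.
For a = 42, 43, 44, 45, 46, 47 the conclusion holds.
a = 48: 48 = 2 × 24; 49 = 7 × 7; 50 = 2 × 25; 51 = 3 × 17; 52 = 2 × 26 — all composite.
Thus a = 48 disproves the claim, and no smaller a works.

a = 48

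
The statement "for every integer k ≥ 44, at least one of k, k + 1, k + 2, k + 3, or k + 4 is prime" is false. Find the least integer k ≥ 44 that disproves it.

A counterexample is any integer k ≥ 44 such that k, k + 1, k + 2, k + 3, k + 4 are all composite; we check each in order.
For k = 44, 45, 46, 47 the conclusion holds.
k = 48: 48 = 2 × 24; 49 = 7 × 7; 50 = 2 × 25; 51 = 3 × 17; 52 = 2 × 26 — all composite.

k = 48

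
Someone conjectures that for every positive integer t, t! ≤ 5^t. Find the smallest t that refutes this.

Check each positive integer t in order until t! > 5^t.
For t = 1, 2, 3, 4, …, 9, 10, 11 the conclusion holds.
t = 12: t! = 479001600 and 5^t = 244140625, so 479001600 > 244140625.

t = 12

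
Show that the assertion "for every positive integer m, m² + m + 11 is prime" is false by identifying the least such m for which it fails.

m = 10

Check each positive integer m in order until m² + m + 11 is not prime.
For m = 1, 2, 3, 4, 5, 6, 7, 8, 9 the conclusion holds.
m = 10: m² + m + 11 = 121 = 11 × 11, composite.
Thus m = 10 disproves the claim, and no smaller m works.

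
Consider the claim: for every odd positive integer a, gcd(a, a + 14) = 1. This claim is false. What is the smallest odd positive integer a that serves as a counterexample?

We need the least odd positive integer a for which gcd(a, a + 14) > 1.
For a = 1, 3, 5 the conclusion holds.
a = 7: gcd(7, 21) = 7.
Hence a = 7 is a counterexample.

a = 7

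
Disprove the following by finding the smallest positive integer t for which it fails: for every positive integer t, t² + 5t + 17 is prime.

The first 7 eligible values, up to t = 7, all satisfy the conclusion.
t = 8: t² + 5t + 17 = 121 = 11 × 11, composite.
Hence t = 8 is a counterexample.

t = 8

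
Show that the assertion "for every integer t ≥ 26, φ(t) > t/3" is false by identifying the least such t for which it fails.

The first 4 eligible values, up to t = 29, all satisfy the conclusion.
t = 30: φ(30) = 8 and 30/3 = 10, so φ(30) ≤ 30/3.
So t = 30 is the smallest counterexample.

t = 30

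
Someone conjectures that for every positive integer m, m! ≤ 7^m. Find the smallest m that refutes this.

m = 17

For m = 1, 2, 3, 4, …, 14, 15, 16 the conclusion holds.
m = 17: m! = 355687428096000 and 7^m = 232630513987207, so 355687428096000 > 232630513987207.
So m = 17 is the smallest counterexample.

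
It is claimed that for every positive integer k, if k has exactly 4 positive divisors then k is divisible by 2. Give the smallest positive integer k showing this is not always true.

We need the least positive integer k for which k has exactly 4 positive divisors but k is not divisible by 2.
The first 4 eligible values, up to k = 14, all satisfy the conclusion.
k = 15: τ(15) = 4; 15 mod 2 = 1.
Hence k = 15 is a counterexample.

k = 15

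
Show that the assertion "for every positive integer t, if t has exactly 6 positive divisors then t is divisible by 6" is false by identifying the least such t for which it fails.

t = 20

A counterexample is any positive integer t such that t has exactly 6 positive divisors but t is not divisible by 6; we check each in order.
t = 12: τ(12) = 6; 12 mod 6 = 0.
t = 18: τ(18) = 6; 18 mod 6 = 0.
t = 20: τ(20) = 6; 20 mod 6 = 2.
So t = 20 is the smallest counterexample.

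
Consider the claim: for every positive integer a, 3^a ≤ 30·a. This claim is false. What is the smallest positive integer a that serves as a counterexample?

a = 5

Check each positive integer a in order until 3^a > 30·a.
The first 4 eligible values, up to a = 4, all satisfy the conclusion.
a = 5: 3^a = 243 and 30·a = 150, so 243 > 150.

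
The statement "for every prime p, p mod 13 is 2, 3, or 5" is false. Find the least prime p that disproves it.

A counterexample is any prime p such that the claim fails; we check each in order.
p = 2: 2 mod 13 = 2.
p = 3: 3 mod 13 = 3.
p = 5: 5 mod 13 = 5.
p = 7: 7 mod 13 = 7 — not in {2, 3, 5}.
So p = 7 is the smallest counterexample.

p = 7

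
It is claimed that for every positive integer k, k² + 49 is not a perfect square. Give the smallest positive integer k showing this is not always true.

k = 24

A counterexample is any positive integer k such that k² + 49 is a perfect square; we check each in order.
For k = 1, 2, 3, 4, …, 21, 22, 23 the conclusion holds.
k = 24: 24² + 49 = 625 = 25², a perfect square.
Thus k = 24 disproves the claim, and no smaller k works.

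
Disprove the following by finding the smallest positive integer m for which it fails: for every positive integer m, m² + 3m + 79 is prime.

Check each positive integer m in order until m² + 3m + 79 is not prime.
m = 1: m² + 3m + 79 = 83, prime.
m = 2: m² + 3m + 79 = 89, prime.
m = 3: m² + 3m + 79 = 97, prime.
m = 4: m² + 3m + 79 = 107, prime.
m = 5: m² + 3m + 79 = 119 = 7 × 17, composite.

m = 5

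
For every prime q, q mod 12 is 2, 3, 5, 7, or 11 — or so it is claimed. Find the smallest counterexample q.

The first 5 eligible values, up to q = 11, all satisfy the conclusion.
q = 13: 13 mod 12 = 1 — not in {2, 3, 5, 7, 11}.
So q = 13 is the smallest counterexample.

q = 13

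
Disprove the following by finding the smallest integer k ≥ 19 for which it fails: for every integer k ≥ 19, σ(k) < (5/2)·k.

Check each integer k ≥ 19 in order until the claim fails.
The first 5 eligible values, up to k = 23, all satisfy the conclusion.
k = 24: σ(24) = 60; 60 ≥ 60.
So k = 24 is the smallest counterexample.

k = 24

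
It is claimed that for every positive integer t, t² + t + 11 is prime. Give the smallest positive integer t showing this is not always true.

Check each positive integer t in order until t² + t + 11 is not prime.
For t = 1, 2, 3, 4, 5, 6, 7, 8, 9 the conclusion holds.
t = 10: t² + t + 11 = 121 = 11 × 11, composite.

t = 10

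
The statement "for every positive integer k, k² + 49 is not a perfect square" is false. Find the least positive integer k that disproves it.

A counterexample is any positive integer k such that k² + 49 is a perfect square; we check each in order.
For k = 1, 2, 3, 4, …, 21, 22, 23 the conclusion holds.
k = 24: 24² + 49 = 625 = 25², a perfect square.
Thus k = 24 disproves the claim, and no smaller k works.

k = 24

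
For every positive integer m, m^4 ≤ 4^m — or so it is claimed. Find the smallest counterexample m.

m = 3

m = 1: m^4 = 1 and 4^m = 4, so 1 ≤ 4.
m = 2: m^4 = 16 and 4^m = 16, so 16 ≤ 16.
m = 3: m^4 = 81 and 4^m = 64, so 81 > 64.
Thus m = 3 disproves the claim, and no smaller m works.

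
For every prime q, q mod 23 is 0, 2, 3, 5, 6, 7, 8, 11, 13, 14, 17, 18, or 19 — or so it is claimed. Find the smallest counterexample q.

A counterexample is any prime q such that the claim fails; we check each in order.
The first 13 eligible values, up to q = 41, all satisfy the conclusion.
q = 43: 43 mod 23 = 20 — not in {0, 2, 3, 5, 6, 7, 8, 11, 13, 14, 17, 18, 19}.

q = 43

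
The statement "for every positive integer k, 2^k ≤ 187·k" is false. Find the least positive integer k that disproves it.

k = 12

The first 11 eligible values, up to k = 11, all satisfy the conclusion.
k = 12: 2^k = 4096 and 187·k = 2244, so 4096 > 2244.
Hence k = 12 is a counterexample.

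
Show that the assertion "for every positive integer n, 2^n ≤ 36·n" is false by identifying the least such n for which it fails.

A counterexample is any positive integer n such that 2^n > 36·n; we check each in order.
For n = 1, 2, 3, 4, 5, 6, 7, 8 the conclusion holds.
n = 9: 2^n = 512 and 36·n = 324, so 512 > 324.
Hence n = 9 is a counterexample.

n = 9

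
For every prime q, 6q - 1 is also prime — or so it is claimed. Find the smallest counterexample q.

Check each prime q in order until 6q - 1 is not prime.
The first 4 eligible values, up to q = 7, all satisfy the conclusion.
q = 11: 6q - 1 = 65 = 5 × 13, not prime.
Hence q = 11 is a counterexample.

q = 11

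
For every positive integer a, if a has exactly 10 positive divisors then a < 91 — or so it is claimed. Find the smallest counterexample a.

We need the least positive integer a for which a has exactly 10 positive divisors but the claim fails.
a = 48: τ(48) = 10; 48 < 91.
a = 80: τ(80) = 10; 80 < 91.
a = 112: τ(112) = 10; 112 ≥ 91.
Hence a = 112 is a counterexample.

a = 112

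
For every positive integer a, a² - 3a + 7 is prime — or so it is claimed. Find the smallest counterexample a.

The first 5 eligible values, up to a = 5, all satisfy the conclusion.
a = 6: a² - 3a + 7 = 25 = 5 × 5, composite.

a = 6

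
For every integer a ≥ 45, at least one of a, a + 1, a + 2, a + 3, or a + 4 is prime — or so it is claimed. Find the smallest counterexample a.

We need the least integer a ≥ 45 for which a, a + 1, a + 2, a + 3, a + 4 are all composite.
a = 45: 47 is prime.
a = 46: 47 is prime.
a = 47: 47 is prime.
a = 48: 48 = 2 × 24; 49 = 7 × 7; 50 = 2 × 25; 51 = 3 × 17; 52 = 2 × 26 — all composite.
Hence a = 48 is a counterexample.

a = 48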